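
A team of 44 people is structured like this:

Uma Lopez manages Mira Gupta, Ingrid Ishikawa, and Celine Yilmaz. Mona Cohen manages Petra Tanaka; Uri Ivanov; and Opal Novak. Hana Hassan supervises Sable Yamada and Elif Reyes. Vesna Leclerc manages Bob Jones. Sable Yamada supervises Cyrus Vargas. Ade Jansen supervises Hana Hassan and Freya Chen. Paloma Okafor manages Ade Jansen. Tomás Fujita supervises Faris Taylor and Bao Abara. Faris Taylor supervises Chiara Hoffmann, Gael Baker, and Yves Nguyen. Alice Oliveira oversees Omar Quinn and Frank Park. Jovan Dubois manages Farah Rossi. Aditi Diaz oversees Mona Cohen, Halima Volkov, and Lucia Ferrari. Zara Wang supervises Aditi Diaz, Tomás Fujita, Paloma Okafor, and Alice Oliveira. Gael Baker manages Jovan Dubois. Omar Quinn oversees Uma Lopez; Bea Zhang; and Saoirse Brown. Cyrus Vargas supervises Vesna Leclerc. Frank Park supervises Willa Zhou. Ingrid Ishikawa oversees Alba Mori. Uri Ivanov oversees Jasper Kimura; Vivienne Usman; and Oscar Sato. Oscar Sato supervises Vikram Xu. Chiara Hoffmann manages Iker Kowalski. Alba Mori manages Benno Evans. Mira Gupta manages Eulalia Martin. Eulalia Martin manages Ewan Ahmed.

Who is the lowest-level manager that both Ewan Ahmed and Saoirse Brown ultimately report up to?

Ewan Ahmed's chain of managers is Eulalia Martin, Mira Gupta, Uma Lopez, Omar Quinn, Alice Oliveira, Zara Wang. Saoirse Brown's chain of managers is Omar Quinn, Alice Oliveira, Zara Wang. The first manager that appears in both chains is Omar Quinn.

Omar Quinn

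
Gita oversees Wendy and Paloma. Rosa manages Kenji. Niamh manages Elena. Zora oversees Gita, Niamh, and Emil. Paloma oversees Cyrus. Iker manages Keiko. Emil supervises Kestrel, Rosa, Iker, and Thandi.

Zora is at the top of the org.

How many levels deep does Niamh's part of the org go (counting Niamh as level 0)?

1

The longest chain under Niamh runs Niamh → Elena, which is 1 level below Niamh.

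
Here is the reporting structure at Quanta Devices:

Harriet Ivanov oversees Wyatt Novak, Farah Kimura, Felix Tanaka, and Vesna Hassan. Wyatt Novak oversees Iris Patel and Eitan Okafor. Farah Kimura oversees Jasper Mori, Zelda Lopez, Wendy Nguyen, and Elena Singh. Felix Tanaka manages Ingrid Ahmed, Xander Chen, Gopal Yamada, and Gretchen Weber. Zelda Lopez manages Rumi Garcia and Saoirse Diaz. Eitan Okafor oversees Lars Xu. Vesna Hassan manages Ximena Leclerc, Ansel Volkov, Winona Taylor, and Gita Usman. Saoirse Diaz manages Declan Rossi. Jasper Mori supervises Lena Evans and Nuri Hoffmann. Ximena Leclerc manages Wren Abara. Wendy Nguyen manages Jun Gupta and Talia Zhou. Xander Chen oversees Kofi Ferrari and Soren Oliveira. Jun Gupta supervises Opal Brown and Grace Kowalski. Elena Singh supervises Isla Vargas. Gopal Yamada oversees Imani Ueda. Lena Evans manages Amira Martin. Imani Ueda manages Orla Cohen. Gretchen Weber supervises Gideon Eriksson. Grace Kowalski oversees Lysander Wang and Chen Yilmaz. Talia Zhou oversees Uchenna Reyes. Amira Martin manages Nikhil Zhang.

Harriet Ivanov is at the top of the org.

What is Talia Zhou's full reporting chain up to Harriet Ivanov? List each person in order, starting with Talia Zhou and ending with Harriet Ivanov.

Talia Zhou -> Wendy Nguyen -> Farah Kimura -> Harriet Ivanov

Talia Zhou reports to Wendy Nguyen. Wendy Nguyen reports to Farah Kimura. Farah Kimura reports to Harriet Ivanov. Harriet Ivanov is at the top.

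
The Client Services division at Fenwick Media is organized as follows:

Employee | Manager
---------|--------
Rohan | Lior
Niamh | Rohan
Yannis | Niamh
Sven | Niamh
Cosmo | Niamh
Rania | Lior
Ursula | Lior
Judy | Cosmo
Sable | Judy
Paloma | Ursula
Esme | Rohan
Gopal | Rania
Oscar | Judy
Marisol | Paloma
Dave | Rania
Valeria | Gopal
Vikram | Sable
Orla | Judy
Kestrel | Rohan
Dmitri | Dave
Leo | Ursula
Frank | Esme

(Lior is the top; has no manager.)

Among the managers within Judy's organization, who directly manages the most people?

Judy

Direct-report counts within Judy's organization: Judy has 3; Sable has 1. The largest is 3, held by Judy.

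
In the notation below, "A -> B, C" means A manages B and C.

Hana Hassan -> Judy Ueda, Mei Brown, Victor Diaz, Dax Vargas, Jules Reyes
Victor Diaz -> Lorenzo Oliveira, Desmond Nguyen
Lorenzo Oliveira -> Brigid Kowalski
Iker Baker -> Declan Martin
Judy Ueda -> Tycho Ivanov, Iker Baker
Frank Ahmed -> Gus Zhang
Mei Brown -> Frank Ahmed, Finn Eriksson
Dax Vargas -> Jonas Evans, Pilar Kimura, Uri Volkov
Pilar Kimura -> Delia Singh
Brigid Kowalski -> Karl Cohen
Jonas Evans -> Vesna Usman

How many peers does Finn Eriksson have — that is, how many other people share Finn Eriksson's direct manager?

1

Finn Eriksson reports to Mei Brown. Mei Brown's other direct reports are Frank Ahmed — 1 peer.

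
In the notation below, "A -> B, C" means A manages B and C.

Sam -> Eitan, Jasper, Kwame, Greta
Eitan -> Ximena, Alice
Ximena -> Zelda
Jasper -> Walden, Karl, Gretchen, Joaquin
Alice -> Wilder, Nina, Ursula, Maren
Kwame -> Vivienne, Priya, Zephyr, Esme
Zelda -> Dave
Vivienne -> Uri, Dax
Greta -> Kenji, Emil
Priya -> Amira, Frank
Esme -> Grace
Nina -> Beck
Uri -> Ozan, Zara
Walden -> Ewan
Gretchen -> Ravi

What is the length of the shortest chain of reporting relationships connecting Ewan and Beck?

7

Ewan is 3 levels below Sam, and Beck is 4 levels below Sam (their lowest common manager). The shortest path runs up from Ewan to Sam and back down to Beck: 3 + 4 = 7 links.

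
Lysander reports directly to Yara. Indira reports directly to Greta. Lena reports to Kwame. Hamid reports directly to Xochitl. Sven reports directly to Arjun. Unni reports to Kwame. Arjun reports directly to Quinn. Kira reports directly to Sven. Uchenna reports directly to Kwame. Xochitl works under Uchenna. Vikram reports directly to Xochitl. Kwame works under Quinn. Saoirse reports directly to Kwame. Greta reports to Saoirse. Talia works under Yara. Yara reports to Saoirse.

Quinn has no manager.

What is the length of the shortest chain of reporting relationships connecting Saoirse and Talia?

2

Talia is in Saoirse's organization: the chain from Talia up to Saoirse is Talia → Yara → Saoirse, which is 2 links.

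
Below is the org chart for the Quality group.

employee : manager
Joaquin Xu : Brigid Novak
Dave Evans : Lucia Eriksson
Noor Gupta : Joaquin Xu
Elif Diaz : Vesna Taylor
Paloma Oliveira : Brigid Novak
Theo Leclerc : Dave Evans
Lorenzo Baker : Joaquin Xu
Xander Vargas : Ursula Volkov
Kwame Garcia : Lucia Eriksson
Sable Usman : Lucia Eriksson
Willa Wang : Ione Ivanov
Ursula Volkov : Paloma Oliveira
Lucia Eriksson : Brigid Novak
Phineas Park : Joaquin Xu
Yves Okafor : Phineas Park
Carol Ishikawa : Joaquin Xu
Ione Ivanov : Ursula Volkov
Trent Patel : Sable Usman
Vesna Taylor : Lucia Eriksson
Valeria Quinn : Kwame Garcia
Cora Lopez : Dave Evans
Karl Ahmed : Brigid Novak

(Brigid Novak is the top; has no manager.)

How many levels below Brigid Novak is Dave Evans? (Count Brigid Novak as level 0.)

2

Chain from Dave Evans up to Brigid Novak: Dave Evans → Lucia Eriksson → Brigid Novak. That is 2 steps up, so Dave Evans is 2 levels below Brigid Novak.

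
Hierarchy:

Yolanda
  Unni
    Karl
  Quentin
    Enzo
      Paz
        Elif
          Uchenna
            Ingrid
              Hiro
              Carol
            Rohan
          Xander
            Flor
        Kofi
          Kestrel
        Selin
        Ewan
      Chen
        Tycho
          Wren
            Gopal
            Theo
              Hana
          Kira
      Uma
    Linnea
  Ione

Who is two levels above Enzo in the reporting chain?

Enzo reports to Quentin, and Quentin reports to Yolanda. So Enzo's skip-level manager is Yolanda.

Yolanda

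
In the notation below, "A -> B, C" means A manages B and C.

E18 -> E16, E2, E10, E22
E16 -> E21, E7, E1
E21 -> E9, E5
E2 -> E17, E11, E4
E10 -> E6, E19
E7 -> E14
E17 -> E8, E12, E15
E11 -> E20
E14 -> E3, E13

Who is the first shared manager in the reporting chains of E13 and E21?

E13's chain of managers is E14, E7, E16, E18. E21's chain of managers is E16, E18. The first manager that appears in both chains is E16.

E16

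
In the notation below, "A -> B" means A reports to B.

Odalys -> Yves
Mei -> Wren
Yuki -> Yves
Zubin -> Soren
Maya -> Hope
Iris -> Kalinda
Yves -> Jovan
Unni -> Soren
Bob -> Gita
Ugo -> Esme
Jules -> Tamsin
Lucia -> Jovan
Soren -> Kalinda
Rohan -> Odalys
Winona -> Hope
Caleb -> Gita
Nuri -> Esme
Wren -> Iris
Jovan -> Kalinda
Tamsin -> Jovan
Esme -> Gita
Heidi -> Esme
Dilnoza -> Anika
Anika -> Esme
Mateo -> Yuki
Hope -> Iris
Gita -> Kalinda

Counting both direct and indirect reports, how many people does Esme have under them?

5

Esme directly manages Ugo, Nuri, Heidi, Anika. Ugo has no reports. Nuri has no reports. Heidi has no reports. Under Anika: Dilnoza (1). So Esme's organization is 4 direct reports plus everyone under them: 1 + 1 + 1 + 2 = 5.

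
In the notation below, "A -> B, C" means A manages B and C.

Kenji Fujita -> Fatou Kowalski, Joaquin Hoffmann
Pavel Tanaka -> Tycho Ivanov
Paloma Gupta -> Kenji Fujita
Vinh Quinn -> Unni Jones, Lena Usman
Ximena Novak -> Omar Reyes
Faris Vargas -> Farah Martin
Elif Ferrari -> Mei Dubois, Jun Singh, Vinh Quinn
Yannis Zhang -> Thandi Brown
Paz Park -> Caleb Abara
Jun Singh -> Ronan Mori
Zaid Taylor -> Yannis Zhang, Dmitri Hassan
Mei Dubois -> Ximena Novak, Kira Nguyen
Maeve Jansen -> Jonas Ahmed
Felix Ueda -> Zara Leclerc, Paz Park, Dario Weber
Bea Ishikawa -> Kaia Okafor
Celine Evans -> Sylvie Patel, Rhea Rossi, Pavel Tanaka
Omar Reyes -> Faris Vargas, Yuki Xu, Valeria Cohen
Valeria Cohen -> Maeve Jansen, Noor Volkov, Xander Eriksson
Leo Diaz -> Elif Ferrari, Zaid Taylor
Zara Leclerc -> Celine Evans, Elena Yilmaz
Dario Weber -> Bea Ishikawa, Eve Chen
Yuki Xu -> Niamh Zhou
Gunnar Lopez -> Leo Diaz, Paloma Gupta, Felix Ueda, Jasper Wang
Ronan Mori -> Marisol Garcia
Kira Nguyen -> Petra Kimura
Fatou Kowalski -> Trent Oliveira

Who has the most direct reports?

Gunnar Lopez

Direct-report counts: Gunnar Lopez has 4; Felix Ueda has 3; Dario Weber has 2; Bea Ishikawa has 1; Paz Park has 1; Zara Leclerc has 2; Celine Evans has 3; Pavel Tanaka has 1; Paloma Gupta has 1; Kenji Fujita has 2; Fatou Kowalski has 1; Leo Diaz has 2; Zaid Taylor has 2; Yannis Zhang has 1; Elif Ferrari has 3; Vinh Quinn has 2; Jun Singh has 1; Ronan Mori has 1; Mei Dubois has 2; Kira Nguyen has 1; Ximena Novak has 1; Omar Reyes has 3; Valeria Cohen has 3; Maeve Jansen has 1; Yuki Xu has 1; Faris Vargas has 1. The largest is 4, held by Gunnar Lopez.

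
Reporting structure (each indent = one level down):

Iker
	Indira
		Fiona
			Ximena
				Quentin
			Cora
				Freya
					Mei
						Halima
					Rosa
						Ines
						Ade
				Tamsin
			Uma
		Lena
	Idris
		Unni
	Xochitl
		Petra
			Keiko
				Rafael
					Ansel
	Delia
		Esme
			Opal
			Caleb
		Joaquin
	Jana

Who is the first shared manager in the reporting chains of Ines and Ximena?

Fiona

Ines's chain of managers is Rosa, Freya, Cora, Fiona, Indira, Iker. Ximena's chain of managers is Fiona, Indira, Iker. The first manager that appears in both chains is Fiona.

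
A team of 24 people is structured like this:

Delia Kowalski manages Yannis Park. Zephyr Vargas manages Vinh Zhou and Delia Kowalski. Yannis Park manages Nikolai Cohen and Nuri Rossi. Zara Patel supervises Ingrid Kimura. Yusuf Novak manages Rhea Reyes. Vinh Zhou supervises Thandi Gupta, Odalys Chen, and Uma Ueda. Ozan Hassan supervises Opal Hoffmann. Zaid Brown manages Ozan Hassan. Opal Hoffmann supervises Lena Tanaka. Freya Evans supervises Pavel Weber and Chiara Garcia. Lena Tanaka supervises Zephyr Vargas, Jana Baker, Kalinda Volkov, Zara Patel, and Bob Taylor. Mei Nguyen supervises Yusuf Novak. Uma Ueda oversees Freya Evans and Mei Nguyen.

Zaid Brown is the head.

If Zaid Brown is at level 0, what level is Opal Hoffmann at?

Chain from Opal Hoffmann up to Zaid Brown: Opal Hoffmann → Ozan Hassan → Zaid Brown. That is 2 steps up, so Opal Hoffmann is 2 levels below Zaid Brown.

2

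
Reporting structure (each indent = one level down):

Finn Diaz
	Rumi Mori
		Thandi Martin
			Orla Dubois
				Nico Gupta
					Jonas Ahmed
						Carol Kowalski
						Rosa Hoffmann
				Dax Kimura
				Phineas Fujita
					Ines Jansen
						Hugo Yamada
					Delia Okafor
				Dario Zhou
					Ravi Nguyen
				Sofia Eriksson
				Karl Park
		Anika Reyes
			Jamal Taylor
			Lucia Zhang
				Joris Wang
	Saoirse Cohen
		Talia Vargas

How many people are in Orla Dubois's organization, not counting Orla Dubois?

Orla Dubois directly manages Nico Gupta, Dax Kimura, Phineas Fujita, Dario Zhou, Sofia Eriksson, Karl Park. Under Nico Gupta: Jonas Ahmed, Rosa Hoffmann, Carol Kowalski (3). Dax Kimura has no reports. Under Phineas Fujita: Delia Okafor, Ines Jansen, Hugo Yamada (3). Under Dario Zhou: Ravi Nguyen (1). Sofia Eriksson has no reports. Karl Park has no reports. So Orla Dubois's organization is 6 direct reports plus everyone under them: 4 + 1 + 4 + 2 + 1 + 1 = 13.

13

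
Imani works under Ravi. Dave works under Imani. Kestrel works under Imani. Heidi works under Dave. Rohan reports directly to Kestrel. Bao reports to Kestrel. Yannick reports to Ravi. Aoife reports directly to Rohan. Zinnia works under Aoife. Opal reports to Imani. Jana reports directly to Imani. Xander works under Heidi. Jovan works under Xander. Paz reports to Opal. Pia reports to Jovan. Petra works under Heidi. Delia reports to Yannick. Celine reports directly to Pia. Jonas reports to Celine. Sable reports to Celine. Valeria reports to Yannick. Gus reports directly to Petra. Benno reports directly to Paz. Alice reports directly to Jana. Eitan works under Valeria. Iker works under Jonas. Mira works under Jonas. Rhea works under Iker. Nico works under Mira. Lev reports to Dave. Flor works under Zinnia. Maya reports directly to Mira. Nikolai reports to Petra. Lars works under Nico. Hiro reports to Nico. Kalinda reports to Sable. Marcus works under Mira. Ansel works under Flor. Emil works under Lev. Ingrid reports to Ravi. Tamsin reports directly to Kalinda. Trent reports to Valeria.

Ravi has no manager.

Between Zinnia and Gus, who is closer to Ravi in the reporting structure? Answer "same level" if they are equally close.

same level

Both Zinnia and Gus are 5 levels below Ravi.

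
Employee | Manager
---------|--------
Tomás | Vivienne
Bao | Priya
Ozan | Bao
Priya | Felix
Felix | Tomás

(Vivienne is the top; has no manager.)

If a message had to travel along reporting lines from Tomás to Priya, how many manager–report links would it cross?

2

Priya is in Tomás's organization: the chain from Priya up to Tomás is Priya → Felix → Tomás, which is 2 links.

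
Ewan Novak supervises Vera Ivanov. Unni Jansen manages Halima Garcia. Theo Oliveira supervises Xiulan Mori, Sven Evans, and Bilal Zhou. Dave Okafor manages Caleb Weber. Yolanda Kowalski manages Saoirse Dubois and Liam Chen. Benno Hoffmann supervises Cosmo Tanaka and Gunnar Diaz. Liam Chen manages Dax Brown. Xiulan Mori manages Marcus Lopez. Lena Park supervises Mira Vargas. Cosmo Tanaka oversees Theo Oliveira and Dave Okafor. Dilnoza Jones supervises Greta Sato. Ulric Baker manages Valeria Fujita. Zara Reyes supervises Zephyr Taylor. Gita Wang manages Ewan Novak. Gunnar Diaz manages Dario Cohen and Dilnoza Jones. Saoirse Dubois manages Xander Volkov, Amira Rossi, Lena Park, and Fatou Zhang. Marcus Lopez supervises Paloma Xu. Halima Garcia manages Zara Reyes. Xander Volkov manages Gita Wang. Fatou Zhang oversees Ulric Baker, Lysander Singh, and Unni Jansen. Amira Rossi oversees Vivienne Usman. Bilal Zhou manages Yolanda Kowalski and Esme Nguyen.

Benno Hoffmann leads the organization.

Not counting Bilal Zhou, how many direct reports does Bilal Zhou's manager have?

Bilal Zhou reports to Theo Oliveira. Theo Oliveira's other direct reports are Xiulan Mori, Sven Evans — 2 peers.

2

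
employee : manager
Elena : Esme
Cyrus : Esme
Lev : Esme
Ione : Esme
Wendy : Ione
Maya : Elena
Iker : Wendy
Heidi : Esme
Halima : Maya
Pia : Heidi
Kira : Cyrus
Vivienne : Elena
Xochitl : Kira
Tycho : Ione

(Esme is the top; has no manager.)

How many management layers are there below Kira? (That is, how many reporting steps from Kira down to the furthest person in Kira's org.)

1

The longest chain under Kira runs Kira → Xochitl, which is 1 level below Kira.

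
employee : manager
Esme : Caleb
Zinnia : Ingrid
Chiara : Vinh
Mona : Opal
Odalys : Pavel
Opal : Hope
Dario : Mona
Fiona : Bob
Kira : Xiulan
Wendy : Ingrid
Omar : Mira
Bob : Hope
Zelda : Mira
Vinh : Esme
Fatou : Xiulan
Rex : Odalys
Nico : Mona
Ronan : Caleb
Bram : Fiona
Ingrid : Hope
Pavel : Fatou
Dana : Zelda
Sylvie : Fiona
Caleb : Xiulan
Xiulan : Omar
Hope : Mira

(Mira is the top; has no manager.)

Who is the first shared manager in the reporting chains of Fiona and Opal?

Hope

Fiona's chain of managers is Bob, Hope, Mira. Opal's chain of managers is Hope, Mira. The first manager that appears in both chains is Hope.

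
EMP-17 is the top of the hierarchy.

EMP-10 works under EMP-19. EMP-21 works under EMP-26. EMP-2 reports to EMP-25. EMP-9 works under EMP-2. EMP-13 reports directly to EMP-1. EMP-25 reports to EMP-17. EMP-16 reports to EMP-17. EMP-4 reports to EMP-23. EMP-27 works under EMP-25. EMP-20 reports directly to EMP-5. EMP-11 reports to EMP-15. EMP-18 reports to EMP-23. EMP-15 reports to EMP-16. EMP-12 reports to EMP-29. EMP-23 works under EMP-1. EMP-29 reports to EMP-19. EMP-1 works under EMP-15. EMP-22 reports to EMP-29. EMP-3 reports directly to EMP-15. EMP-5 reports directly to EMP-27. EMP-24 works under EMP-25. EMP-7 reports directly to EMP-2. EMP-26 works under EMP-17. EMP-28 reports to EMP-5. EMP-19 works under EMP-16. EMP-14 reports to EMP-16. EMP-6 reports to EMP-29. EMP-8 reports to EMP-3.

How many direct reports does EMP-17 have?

EMP-17 directly manages EMP-26, EMP-16, EMP-25. That is 3 direct reports.

3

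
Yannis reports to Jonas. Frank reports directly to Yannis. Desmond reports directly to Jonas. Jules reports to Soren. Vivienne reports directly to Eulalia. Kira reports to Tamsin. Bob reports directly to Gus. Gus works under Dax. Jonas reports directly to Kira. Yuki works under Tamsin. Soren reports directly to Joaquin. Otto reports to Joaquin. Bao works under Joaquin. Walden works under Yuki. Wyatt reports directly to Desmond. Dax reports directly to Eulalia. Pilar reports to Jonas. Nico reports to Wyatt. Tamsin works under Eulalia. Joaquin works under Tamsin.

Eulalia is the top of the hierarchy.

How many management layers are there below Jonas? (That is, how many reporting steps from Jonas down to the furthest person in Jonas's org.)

The longest chain under Jonas runs Jonas → Desmond → Wyatt → Nico, which is 3 levels below Jonas.

3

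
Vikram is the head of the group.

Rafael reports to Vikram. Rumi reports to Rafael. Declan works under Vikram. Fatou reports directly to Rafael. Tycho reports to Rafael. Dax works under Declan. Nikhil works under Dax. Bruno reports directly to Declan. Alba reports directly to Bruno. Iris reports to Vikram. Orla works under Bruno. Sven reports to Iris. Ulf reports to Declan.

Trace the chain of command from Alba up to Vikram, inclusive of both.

Alba -> Bruno -> Declan -> Vikram

Alba reports to Bruno. Bruno reports to Declan. Declan reports to Vikram. Vikram is at the top.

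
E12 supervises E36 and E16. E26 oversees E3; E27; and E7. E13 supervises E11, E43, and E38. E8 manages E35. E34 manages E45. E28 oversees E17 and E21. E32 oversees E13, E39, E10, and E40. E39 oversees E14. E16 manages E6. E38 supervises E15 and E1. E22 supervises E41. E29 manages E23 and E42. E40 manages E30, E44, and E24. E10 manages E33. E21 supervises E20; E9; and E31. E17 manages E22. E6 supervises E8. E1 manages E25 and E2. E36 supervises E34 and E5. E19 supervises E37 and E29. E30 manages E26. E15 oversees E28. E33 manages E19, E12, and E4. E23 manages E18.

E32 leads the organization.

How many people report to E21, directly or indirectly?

3

E21 directly manages E9, E20, E31. E9 has no reports. E20 has no reports. E31 has no reports. So E21's organization is 3 direct reports plus everyone under them: 1 + 1 + 1 = 3.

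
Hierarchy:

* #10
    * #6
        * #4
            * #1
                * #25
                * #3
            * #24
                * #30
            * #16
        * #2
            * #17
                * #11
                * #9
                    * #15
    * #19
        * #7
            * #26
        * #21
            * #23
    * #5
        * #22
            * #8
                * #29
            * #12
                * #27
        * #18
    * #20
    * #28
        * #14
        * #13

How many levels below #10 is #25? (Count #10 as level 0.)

4

Chain from #25 up to #10: #25 → #1 → #4 → #6 → #10. That is 4 steps up, so #25 is 4 levels below #10.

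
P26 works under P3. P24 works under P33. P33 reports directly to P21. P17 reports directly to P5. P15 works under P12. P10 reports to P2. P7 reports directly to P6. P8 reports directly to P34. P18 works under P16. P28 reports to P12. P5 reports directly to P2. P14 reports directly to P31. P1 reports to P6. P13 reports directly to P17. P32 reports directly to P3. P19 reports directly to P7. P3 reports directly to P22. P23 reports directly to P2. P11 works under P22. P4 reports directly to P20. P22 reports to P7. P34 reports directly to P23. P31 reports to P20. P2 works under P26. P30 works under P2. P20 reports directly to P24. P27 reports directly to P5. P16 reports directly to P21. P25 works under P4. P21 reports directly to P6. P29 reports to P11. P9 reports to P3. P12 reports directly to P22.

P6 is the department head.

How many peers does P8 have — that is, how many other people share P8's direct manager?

P8 reports to P34, and P34 has no other direct reports. P8 has 0 peers.

0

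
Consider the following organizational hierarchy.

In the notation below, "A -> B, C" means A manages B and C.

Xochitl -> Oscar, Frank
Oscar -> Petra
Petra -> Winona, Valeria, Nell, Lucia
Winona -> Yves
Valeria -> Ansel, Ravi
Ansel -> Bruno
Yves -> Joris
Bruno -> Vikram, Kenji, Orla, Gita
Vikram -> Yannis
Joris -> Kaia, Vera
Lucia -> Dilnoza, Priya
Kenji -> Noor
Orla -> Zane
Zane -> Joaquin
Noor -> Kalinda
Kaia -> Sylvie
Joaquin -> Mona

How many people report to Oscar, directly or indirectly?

Oscar directly manages Petra. Under Petra: Lucia, Priya, Dilnoza, Nell, Valeria, Ravi, Ansel, Bruno, Gita, Orla, Zane, Joaquin, Mona, Kenji, Noor, Kalinda, Vikram, Yannis, Winona, Yves, Joris, Vera, Kaia, Sylvie (24). That's 25 in total.

25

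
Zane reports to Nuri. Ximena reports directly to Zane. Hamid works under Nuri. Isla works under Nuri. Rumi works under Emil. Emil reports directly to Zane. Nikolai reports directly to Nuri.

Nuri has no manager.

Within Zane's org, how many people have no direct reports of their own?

2

The people in Zane's organization with no one reporting to them are Ximena, Rumi. That is 2.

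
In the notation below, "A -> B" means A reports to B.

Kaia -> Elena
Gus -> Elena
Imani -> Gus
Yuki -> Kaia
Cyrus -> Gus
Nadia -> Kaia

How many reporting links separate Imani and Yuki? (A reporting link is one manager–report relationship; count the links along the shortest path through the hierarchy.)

4

Imani is 2 levels below Elena, and Yuki is 2 levels below Elena (their lowest common manager). The shortest path runs up from Imani to Elena and back down to Yuki: 2 + 2 = 4 links.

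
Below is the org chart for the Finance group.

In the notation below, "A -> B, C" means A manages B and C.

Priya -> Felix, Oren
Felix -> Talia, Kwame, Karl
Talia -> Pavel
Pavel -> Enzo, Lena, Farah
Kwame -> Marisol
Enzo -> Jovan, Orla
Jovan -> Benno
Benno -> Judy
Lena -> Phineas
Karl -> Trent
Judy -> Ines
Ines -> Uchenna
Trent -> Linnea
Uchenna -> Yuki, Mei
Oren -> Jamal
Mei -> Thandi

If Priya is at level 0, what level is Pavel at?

Chain from Pavel up to Priya: Pavel → Talia → Felix → Priya. That is 3 steps up, so Pavel is 3 levels below Priya.

3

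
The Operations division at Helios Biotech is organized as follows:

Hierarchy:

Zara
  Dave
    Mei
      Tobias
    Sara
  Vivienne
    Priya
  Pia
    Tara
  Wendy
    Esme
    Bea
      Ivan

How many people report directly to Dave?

Dave directly manages Mei, Sara. That is 2 direct reports.

2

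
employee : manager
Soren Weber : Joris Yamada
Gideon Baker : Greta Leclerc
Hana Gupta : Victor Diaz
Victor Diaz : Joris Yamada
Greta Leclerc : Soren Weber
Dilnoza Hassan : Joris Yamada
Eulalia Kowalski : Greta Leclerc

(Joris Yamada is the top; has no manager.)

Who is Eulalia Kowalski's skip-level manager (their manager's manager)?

Soren Weber

Eulalia Kowalski reports to Greta Leclerc, and Greta Leclerc reports to Soren Weber. So Eulalia Kowalski's skip-level manager is Soren Weber.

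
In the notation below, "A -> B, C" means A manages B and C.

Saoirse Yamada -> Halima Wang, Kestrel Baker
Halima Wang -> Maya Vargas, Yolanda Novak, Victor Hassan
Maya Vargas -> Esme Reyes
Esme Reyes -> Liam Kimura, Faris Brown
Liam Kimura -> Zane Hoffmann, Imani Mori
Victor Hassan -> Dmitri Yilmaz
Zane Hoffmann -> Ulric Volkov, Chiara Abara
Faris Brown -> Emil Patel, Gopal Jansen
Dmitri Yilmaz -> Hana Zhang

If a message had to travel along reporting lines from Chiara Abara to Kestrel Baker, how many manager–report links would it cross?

Chiara Abara is 6 levels below Saoirse Yamada, and Kestrel Baker is 1 level below Saoirse Yamada (their lowest common manager). The shortest path runs up from Chiara Abara to Saoirse Yamada and back down to Kestrel Baker: 6 + 1 = 7 links.

7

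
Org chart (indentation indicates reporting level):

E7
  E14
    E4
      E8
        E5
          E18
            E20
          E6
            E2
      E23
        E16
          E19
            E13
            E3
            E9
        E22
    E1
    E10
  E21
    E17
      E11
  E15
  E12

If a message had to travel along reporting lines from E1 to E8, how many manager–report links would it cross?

3

E1 is 1 level below E14, and E8 is 2 levels below E14 (their lowest common manager). The shortest path runs up from E1 to E14 and back down to E8: 1 + 2 = 3 links.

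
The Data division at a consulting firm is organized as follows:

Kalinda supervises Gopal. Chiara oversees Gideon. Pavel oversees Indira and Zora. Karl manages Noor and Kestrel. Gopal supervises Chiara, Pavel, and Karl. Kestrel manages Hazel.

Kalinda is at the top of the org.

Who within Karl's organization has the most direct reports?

Karl

Direct-report counts within Karl's organization: Karl has 2; Kestrel has 1. The largest is 2, held by Karl.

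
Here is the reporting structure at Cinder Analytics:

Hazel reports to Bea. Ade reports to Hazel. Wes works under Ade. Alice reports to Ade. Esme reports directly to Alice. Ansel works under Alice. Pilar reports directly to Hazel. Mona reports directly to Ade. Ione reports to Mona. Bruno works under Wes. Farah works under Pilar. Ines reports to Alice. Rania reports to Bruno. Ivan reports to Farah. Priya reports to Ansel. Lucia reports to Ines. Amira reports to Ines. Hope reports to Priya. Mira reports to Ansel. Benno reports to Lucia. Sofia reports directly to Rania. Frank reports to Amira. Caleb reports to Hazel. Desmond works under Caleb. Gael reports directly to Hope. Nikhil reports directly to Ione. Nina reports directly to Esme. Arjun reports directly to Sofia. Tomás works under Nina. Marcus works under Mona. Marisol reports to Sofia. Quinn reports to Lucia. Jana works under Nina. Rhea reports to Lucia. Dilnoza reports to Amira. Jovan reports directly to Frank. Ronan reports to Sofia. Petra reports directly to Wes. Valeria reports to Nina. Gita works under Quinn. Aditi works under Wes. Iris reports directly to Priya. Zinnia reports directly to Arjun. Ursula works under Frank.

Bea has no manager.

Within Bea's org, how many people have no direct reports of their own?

The people in Bea's organization with no one reporting to them are Desmond, Ivan, Marcus, Nikhil, Dilnoza, Ursula, Jovan, Rhea, Gita, Benno, Mira, Iris, Gael, Valeria, Jana, Tomás, Aditi, Petra, Ronan, Marisol, Zinnia. That is 21.

21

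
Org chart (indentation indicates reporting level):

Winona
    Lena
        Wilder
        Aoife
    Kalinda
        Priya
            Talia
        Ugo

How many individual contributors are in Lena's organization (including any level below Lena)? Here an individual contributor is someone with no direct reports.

2

The people in Lena's organization with no one reporting to them are Aoife, Wilder. That is 2.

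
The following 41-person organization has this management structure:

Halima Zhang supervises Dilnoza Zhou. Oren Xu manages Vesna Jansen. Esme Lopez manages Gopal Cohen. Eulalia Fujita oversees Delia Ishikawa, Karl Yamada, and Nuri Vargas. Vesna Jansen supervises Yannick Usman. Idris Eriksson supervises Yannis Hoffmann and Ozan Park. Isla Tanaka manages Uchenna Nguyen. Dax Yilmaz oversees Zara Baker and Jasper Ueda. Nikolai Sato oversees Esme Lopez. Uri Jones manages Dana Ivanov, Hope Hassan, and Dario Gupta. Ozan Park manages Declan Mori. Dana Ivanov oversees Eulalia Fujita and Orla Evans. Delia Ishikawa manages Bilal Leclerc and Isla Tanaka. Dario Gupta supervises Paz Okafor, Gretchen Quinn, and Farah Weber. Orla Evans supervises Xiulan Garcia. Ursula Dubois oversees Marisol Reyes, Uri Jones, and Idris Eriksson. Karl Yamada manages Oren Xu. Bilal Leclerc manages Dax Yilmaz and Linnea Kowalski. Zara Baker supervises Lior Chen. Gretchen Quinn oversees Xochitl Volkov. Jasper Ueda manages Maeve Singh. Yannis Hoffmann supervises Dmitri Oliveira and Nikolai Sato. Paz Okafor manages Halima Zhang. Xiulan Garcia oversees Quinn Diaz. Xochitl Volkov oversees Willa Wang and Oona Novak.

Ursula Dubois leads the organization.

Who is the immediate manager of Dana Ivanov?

Uri Jones

Dana Ivanov reports directly to Uri Jones.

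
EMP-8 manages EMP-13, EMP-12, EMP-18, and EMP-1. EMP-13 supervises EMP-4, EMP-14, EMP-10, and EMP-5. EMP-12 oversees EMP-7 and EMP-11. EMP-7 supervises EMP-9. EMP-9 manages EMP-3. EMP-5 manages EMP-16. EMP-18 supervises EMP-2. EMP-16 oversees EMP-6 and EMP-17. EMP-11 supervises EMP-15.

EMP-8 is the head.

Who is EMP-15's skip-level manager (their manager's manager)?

EMP-15 reports to EMP-11, and EMP-11 reports to EMP-12. So EMP-15's skip-level manager is EMP-12.

EMP-12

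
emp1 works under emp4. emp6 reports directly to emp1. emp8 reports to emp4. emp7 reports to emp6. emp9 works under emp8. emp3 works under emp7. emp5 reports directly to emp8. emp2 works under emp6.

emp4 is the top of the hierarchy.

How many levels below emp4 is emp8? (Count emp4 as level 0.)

Chain from emp8 up to emp4: emp8 → emp4. That is 1 step up, so emp8 is 1 level below emp4.

1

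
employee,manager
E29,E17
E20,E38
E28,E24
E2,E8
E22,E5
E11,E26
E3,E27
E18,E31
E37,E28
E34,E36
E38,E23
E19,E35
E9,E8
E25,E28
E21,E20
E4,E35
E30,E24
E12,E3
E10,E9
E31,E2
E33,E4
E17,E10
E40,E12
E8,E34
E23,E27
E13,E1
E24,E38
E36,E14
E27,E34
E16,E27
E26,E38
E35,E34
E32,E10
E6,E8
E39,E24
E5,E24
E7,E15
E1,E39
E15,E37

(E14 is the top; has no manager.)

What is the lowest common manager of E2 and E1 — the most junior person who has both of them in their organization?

E34

E2's chain of managers is E8, E34, E36, E14. E1's chain of managers is E39, E24, E38, E23, E27, E34, E36, E14. The first manager that appears in both chains is E34.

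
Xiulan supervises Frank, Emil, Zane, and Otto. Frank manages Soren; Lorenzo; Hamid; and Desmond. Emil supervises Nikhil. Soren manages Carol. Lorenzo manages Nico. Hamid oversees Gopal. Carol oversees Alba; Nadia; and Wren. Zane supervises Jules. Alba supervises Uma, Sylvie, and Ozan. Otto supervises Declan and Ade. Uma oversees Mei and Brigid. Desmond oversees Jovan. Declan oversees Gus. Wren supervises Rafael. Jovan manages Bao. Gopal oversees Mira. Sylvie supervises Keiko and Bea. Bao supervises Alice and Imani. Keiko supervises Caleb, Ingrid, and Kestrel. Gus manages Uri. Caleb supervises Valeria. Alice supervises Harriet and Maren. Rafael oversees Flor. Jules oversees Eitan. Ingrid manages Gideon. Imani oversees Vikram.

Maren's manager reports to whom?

Bao

Maren reports to Alice, and Alice reports to Bao. So Maren's skip-level manager is Bao.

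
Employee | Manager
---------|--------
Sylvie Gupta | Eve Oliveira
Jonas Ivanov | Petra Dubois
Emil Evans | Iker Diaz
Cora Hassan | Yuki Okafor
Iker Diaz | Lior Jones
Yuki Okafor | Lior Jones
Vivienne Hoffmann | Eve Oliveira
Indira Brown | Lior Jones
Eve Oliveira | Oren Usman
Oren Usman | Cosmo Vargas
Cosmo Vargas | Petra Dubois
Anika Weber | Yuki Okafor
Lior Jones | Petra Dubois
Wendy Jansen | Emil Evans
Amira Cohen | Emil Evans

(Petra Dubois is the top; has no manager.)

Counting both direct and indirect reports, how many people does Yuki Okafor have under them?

Yuki Okafor directly manages Anika Weber, Cora Hassan. Anika Weber has no reports. Cora Hassan has no reports. So Yuki Okafor's organization is 2 direct reports plus everyone under them: 1 + 1 = 2.

2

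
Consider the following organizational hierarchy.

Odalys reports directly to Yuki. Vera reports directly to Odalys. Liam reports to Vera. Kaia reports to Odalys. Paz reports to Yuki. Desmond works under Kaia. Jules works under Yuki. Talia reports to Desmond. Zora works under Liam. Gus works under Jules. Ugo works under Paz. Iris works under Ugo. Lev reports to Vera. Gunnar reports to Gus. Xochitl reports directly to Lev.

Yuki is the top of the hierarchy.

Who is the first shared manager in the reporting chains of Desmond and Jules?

Desmond's chain of managers is Kaia, Odalys, Yuki. Jules's chain of managers is Yuki. The first manager that appears in both chains is Yuki.

Yuki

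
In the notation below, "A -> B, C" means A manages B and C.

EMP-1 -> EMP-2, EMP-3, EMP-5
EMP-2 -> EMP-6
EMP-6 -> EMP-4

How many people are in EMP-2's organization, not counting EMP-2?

EMP-2 directly manages EMP-6. Under EMP-6: EMP-4 (1). That's 2 in total.

2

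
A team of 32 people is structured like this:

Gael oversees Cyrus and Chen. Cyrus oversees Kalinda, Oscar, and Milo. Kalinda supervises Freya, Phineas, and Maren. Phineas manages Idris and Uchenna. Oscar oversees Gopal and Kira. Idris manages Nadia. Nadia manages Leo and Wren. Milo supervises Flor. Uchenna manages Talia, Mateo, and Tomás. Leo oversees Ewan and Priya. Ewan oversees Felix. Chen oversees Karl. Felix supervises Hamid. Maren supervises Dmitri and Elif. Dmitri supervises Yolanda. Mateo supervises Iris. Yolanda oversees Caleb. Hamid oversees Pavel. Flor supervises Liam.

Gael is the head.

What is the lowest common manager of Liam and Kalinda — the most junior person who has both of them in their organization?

Liam's chain of managers is Flor, Milo, Cyrus, Gael. Kalinda's chain of managers is Cyrus, Gael. The first manager that appears in both chains is Cyrus.

Cyrus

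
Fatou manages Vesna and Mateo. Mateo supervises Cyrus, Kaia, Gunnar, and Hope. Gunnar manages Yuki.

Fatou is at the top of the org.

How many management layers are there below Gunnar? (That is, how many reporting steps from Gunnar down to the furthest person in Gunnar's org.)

1

The longest chain under Gunnar runs Gunnar → Yuki, which is 1 level below Gunnar.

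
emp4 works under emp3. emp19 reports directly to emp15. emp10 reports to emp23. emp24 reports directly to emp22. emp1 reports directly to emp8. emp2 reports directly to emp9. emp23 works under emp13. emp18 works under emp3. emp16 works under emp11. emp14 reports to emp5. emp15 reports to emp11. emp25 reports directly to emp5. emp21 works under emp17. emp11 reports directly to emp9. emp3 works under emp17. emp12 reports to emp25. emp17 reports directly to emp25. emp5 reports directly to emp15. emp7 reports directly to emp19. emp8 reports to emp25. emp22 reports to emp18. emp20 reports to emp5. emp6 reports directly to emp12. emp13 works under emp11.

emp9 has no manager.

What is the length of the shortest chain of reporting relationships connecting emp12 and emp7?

5

emp12 is 3 levels below emp15, and emp7 is 2 levels below emp15 (their lowest common manager). The shortest path runs up from emp12 to emp15 and back down to emp7: 3 + 2 = 5 links.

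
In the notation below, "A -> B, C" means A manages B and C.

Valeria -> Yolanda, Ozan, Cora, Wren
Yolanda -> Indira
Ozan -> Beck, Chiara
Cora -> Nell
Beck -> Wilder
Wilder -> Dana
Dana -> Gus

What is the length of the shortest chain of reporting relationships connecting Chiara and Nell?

Chiara is 2 levels below Valeria, and Nell is 2 levels below Valeria (their lowest common manager). The shortest path runs up from Chiara to Valeria and back down to Nell: 2 + 2 = 4 links.

4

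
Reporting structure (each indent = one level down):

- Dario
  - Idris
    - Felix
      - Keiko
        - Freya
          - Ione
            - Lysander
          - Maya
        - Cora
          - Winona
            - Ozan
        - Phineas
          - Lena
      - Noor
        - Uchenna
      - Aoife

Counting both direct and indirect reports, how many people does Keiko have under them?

9

Keiko directly manages Freya, Cora, Phineas. Under Freya: Maya, Ione, Lysander (3). Under Cora: Winona, Ozan (2). Under Phineas: Lena (1). So Keiko's organization is 3 direct reports plus everyone under them: 4 + 3 + 2 = 9.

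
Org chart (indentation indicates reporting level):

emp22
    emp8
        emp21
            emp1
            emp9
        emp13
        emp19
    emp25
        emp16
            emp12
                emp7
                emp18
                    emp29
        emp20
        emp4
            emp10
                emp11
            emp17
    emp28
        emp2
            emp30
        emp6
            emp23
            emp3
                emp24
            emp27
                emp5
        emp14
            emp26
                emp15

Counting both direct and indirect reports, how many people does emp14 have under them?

emp14 directly manages emp26. Under emp26: emp15 (1). That's 2 in total.

2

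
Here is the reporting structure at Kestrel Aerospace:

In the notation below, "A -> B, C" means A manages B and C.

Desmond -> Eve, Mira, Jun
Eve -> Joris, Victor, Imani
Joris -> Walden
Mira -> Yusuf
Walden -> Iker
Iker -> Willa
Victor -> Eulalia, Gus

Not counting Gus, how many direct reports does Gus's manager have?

Gus reports to Victor. Victor's other direct reports are Eulalia — 1 peer.

1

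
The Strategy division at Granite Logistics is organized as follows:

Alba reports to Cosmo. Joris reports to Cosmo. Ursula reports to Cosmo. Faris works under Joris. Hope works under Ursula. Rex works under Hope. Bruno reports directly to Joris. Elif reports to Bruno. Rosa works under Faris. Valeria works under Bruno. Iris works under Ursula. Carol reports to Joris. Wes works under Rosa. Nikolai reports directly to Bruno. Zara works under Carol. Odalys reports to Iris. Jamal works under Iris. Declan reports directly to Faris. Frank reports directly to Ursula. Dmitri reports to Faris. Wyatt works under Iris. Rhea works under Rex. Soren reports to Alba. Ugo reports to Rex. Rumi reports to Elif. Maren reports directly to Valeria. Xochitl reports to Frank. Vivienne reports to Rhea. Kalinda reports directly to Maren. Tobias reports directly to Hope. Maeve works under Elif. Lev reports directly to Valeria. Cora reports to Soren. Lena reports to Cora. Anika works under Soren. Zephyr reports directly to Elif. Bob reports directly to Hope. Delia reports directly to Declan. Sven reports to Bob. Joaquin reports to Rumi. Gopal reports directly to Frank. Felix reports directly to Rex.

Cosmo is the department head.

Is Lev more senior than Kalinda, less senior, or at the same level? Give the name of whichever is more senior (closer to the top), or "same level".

Lev

Lev is 4 levels below Cosmo; Kalinda is 5. Lev is higher.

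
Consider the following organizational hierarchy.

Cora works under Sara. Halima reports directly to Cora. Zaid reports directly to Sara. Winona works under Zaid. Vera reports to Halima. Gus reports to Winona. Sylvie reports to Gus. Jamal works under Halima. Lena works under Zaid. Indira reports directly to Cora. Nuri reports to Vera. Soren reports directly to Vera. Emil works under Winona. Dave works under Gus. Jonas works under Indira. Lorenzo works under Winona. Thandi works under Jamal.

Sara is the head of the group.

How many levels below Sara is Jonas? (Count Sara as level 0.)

Chain from Jonas up to Sara: Jonas → Indira → Cora → Sara. That is 3 steps up, so Jonas is 3 levels below Sara.

3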